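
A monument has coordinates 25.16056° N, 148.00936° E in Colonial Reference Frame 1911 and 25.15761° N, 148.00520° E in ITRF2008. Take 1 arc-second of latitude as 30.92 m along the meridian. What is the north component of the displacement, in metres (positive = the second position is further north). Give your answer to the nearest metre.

Δφ = 25.15761° − 25.16056° = -0.00295°; Δλ = 148.00520° − 148.00936° = -0.00416°.
1° of latitude = 3600 × 30.92 = 111312 m.
ΔN = Δφ × 111312 = -328.4 m; ΔE = Δλ × 111312 × cos(25.16056°) = -0.00416 × 111312 × 0.905120 = -419.1 m.

ΔN = -328 m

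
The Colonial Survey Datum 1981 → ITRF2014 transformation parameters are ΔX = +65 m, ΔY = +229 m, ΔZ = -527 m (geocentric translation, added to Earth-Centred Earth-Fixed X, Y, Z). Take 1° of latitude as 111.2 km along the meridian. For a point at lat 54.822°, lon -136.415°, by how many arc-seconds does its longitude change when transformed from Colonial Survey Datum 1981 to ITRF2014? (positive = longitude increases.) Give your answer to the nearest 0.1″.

Δλ = -6.8″

sin φ = 0.817366, cos φ = 0.576119, sin λ = -0.689430, cos λ = -0.724352.
East component: ΔE = −sin λ·ΔX + cos λ·ΔY = −(-0.689430)(65) + (-0.724352)(229) = -121.06 m.
1° of latitude spans 111200 m; at latitude φ, 1° of longitude spans that × cos φ = 64064.4 m, so Δλ = -121.06 / 64064.4 × 3600 = -6.803″.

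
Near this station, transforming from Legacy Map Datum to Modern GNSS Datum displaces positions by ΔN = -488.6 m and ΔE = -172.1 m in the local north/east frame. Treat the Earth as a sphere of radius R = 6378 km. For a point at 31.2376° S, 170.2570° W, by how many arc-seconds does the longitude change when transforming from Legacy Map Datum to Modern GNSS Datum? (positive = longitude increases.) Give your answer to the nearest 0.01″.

At latitude -31.2376°, cos φ = 0.855024.
One radian of longitude at latitude φ spans R cos φ, so Δλ = ΔE / (R cos φ) = -172.1 / (6378000 × 0.855024) = -3.1559e-05 rad = -6.509″.

Δλ = -6.51″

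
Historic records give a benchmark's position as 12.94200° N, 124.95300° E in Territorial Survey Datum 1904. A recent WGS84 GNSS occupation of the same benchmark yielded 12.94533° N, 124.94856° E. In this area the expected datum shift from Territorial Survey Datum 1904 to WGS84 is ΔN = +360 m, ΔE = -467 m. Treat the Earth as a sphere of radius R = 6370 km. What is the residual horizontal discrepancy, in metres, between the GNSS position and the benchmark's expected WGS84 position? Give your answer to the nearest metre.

17 m

Observed coordinate differences: Δφ = +0.00333°, Δλ = -0.00444°.
Converting to metres (1° lat = 111177 m, cos φ = 0.974597): observed ΔN = 370.2 m, observed ΔE = -481.1 m.
Subtracting the expected shift leaves a residual of 370.2 − (360) = 10.2 m north and -481.1 − (-467) = -14.1 m east.
Residual distance = √(10.2² + (-14.1)²) = 17.4 m.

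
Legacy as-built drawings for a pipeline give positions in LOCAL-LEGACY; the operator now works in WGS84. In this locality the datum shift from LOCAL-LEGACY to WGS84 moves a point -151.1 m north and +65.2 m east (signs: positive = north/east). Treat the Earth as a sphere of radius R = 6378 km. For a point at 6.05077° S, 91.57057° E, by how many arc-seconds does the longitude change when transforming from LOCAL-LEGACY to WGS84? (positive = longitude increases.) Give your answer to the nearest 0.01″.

Δλ = 2.12″

At latitude -6.05077°, cos φ = 0.994429.
One radian of longitude at latitude φ spans R cos φ, so Δλ = ΔE / (R cos φ) = 65.2 / (6378000 × 0.994429) = 1.0280e-05 rad = 2.120″.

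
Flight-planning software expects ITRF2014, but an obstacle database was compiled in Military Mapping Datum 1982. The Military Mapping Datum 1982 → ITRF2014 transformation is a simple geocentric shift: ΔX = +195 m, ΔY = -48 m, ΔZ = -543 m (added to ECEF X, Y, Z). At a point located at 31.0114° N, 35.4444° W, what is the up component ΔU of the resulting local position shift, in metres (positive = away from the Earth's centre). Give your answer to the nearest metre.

At φ = 31.0114°, λ = -35.4444°: sin φ = 0.515209, cos φ = 0.857065, sin λ = -0.579913, cos λ = 0.814679.
ΔU = cos φ cos λ·ΔX + cos φ sin λ·ΔY + sin φ·ΔZ = (0.857065)(0.814679)(195) + (0.857065)(-0.579913)(-48) + (0.515209)(-543) = -119.75 m.

ΔU = -120 m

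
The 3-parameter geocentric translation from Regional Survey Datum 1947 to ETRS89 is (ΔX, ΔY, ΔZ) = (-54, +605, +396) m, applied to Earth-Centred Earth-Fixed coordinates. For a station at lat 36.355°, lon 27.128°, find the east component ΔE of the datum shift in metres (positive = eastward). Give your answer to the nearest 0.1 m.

ΔE = 563.1 m

The local east axis at (φ, λ) is (−sin λ, cos λ, 0), so ΔE = −sin(27.128°)·(-54) + cos(27.128°)·605 = 563.07 m.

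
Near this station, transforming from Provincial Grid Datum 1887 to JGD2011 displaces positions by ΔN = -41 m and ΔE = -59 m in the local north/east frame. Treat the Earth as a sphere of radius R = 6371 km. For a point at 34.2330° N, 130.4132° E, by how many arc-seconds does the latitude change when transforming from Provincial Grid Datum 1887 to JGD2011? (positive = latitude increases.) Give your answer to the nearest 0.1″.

On a sphere of radius R, 1 rad of latitude = R, so Δφ = ΔN / R = -41.0 / 6371000 = -6.4354e-06 rad = -1.327″.

Δφ = -1.3″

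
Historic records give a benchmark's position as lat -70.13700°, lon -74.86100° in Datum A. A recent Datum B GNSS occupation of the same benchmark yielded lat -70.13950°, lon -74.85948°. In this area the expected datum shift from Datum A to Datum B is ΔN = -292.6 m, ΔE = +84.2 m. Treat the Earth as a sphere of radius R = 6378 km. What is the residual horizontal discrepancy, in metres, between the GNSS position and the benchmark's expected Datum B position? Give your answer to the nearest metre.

30 m

Observed coordinate differences: Δφ = -0.00250°, Δλ = +0.00152°.
Converting to metres (1° lat = 111317 m, cos φ = 0.339772): observed ΔN = -278.3 m, observed ΔE = 57.5 m.
Subtracting the expected shift leaves a residual of -278.3 − (-292.6) = 14.3 m north and 57.5 − (84.2) = -26.7 m east.
Residual distance = √(14.3² + (-26.7)²) = 30.3 m.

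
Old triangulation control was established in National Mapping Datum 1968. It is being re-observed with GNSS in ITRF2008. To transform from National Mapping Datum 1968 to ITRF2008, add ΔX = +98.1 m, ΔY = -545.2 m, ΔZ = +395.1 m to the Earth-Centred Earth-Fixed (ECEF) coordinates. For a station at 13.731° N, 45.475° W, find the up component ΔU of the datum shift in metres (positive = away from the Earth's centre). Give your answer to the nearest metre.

At φ = 13.731°, λ = -45.475°: sin φ = 0.237364, cos φ = 0.971421, sin λ = -0.712945, cos λ = 0.701220.
ΔU = cos φ cos λ·ΔX + cos φ sin λ·ΔY + sin φ·ΔZ = (0.971421)(0.701220)(98.1) + (0.971421)(-0.712945)(-545.2) + (0.237364)(395.1) = 538.19 m.

ΔU = 538 m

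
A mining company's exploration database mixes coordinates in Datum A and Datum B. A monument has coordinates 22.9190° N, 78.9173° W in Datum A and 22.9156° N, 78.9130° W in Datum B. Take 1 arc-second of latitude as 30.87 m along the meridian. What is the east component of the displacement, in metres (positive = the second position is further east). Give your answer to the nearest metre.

Δφ = 22.9156° − 22.9190° = -0.0034°; Δλ = -78.9130° − -78.9173° = +0.0043°.
1° of latitude = 3600 × 30.87 = 111132 m.
ΔN = Δφ × 111132 = -377.8 m; ΔE = Δλ × 111132 × cos(22.9190°) = +0.0043 × 111132 × 0.921056 = 440.1 m.

ΔE = 440 m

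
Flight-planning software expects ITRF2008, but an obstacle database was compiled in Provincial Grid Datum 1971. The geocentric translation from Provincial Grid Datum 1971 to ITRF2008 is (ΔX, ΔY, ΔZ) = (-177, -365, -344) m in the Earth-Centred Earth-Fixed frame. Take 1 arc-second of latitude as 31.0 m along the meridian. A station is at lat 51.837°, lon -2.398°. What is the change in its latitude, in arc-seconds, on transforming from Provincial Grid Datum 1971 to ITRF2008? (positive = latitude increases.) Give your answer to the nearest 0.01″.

sin φ = 0.786256, cos φ = 0.617901, sin λ = -0.041841, cos λ = 0.999124.
North component: ΔN = −sin φ cos λ·ΔX − sin φ sin λ·ΔY + cos φ·ΔZ = −(0.786256)(0.999124)(-177) − (0.786256)(-0.041841)(-365) + (0.617901)(-344) = -85.52 m.
1° of latitude spans 3600 × 31.00 = 111600 m, so Δφ = -85.52 / 111600 × 3600 = -2.759″.

Δφ = -2.76″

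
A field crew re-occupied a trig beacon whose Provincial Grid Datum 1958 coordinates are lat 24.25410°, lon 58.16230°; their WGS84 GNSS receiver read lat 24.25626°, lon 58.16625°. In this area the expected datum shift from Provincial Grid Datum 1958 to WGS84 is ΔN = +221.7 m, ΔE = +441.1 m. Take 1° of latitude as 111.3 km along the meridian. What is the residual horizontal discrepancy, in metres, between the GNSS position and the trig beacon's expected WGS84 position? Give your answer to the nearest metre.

Observed coordinate differences: Δφ = +0.00216°, Δλ = +0.00395°.
Converting to metres (1° lat = 111300 m, cos φ = 0.911733): observed ΔN = 240.4 m, observed ΔE = 400.8 m.
Subtracting the expected shift leaves a residual of 240.4 − (221.7) = 18.7 m north and 400.8 − (441.1) = -40.3 m east.
Residual distance = √(18.7² + (-40.3)²) = 44.4 m.

44 m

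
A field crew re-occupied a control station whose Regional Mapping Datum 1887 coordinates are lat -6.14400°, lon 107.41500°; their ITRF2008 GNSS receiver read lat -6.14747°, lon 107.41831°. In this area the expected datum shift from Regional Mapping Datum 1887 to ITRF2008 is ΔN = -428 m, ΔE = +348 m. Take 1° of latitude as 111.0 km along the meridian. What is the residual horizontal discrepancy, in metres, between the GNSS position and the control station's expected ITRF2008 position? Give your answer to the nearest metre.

Observed coordinate differences: Δφ = -0.00347°, Δλ = +0.00331°.
Converting to metres (1° lat = 111000 m, cos φ = 0.994256): observed ΔN = -385.2 m, observed ΔE = 365.3 m.
Subtracting the expected shift leaves a residual of -385.2 − (-428) = 42.8 m north and 365.3 − (348) = 17.3 m east.
Residual distance = √(42.8² + 17.3²) = 46.2 m.

46 m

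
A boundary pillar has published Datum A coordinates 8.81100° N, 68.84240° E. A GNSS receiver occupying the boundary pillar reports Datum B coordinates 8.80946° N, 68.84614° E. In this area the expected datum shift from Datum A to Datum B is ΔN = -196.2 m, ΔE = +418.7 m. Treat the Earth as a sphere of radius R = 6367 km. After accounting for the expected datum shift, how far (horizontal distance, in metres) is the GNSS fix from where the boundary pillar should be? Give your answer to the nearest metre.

Observed coordinate differences: Δφ = -0.00154°, Δλ = +0.00374°.
Converting to metres (1° lat = 111125 m, cos φ = 0.988199): observed ΔN = -171.1 m, observed ΔE = 410.7 m.
Subtracting the expected shift leaves a residual of -171.1 − (-196.2) = 25.1 m north and 410.7 − (418.7) = -8.0 m east.
Residual distance = √(25.1² + (-8.0)²) = 26.3 m.

26 m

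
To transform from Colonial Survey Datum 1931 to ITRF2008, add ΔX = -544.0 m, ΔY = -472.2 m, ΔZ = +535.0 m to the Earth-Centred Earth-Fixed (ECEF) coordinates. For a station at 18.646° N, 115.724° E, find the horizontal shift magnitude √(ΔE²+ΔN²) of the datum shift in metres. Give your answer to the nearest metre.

897 m

The local east axis at (φ, λ) is (−sin λ, cos λ, 0), so ΔE = −sin(115.724°)·(-544.0) + cos(115.724°)·(-472.2) = 695.04 m.
The local north axis is (−sin φ cos λ, −sin φ sin λ, cos φ), giving ΔN = -75.491 + 136.010 + 506.919 = 567.44 m.
Horizontal magnitude = √(ΔE² + ΔN²) = √(695.04² + 567.44²) = 897.25 m.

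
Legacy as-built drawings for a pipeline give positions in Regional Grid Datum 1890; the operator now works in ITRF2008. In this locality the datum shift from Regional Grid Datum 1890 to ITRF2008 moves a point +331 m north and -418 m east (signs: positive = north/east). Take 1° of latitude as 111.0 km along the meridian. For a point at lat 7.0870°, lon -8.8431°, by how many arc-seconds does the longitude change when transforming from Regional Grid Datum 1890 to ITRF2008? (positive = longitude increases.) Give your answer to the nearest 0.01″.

Δλ = -13.66″

At latitude 7.0870°, cos φ = 0.992360.
1° of longitude at this latitude = 111.0 × cos φ = 110.15 km, so Δλ = -418.0 / 110152.0 = -0.0037948° = -13.661″.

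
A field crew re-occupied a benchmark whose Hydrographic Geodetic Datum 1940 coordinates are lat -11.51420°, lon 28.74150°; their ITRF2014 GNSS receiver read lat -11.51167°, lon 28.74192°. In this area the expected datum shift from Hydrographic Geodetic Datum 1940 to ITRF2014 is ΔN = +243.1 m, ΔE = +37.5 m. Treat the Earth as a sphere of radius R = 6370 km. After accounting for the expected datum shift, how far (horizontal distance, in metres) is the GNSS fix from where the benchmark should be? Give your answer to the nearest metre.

Observed coordinate differences: Δφ = +0.00253°, Δλ = +0.00042°.
Converting to metres (1° lat = 111177 m, cos φ = 0.979875): observed ΔN = 281.3 m, observed ΔE = 45.8 m.
Subtracting the expected shift leaves a residual of 281.3 − (243.1) = 38.2 m north and 45.8 − (37.5) = 8.3 m east.
Residual distance = √(38.2² + 8.3²) = 39.1 m.

39 m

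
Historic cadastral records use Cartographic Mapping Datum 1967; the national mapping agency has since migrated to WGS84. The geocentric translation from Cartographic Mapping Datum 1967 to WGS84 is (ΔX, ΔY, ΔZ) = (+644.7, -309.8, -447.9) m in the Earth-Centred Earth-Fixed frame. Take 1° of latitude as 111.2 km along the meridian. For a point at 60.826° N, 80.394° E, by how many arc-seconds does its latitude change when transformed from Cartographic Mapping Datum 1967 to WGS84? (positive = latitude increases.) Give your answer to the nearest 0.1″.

Δφ = -1.5″

sin φ = 0.873143, cos φ = 0.487463, sin λ = 0.985979, cos λ = 0.166872.
North component: ΔN = −sin φ cos λ·ΔX − sin φ sin λ·ΔY + cos φ·ΔZ = −(0.873143)(0.166872)(644.7) − (0.873143)(0.985979)(-309.8) + (0.487463)(-447.9) = -45.56 m.
1° of latitude spans 111200 m, so Δφ = -45.56 / 111200 × 3600 = -1.475″.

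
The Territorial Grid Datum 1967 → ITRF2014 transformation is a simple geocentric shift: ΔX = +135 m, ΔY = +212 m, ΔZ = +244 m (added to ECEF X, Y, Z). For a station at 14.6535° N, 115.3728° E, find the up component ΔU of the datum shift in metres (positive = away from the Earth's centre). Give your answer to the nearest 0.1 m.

At φ = 14.6535°, λ = 115.3728°: sin φ = 0.252973, cos φ = 0.967473, sin λ = 0.903539, cos λ = -0.428506.
ΔU = cos φ cos λ·ΔX + cos φ sin λ·ΔY + sin φ·ΔZ = (0.967473)(-0.428506)(135) + (0.967473)(0.903539)(212) + (0.252973)(244) = 191.08 m.

ΔU = 191.1 m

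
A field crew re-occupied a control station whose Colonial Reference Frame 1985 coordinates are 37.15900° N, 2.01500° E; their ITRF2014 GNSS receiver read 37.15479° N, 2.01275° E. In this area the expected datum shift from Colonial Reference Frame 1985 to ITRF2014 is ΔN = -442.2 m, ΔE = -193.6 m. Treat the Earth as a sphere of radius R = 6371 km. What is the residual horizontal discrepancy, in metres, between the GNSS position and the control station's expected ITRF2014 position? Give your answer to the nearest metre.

27 m

Observed coordinate differences: Δφ = -0.00421°, Δλ = -0.00225°.
Converting to metres (1° lat = 111195 m, cos φ = 0.796962): observed ΔN = -468.1 m, observed ΔE = -199.4 m.
Subtracting the expected shift leaves a residual of -468.1 − (-442.2) = -25.9 m north and -199.4 − (-193.6) = -5.8 m east.
Residual distance = √((-25.9)² + (-5.8)²) = 26.6 m.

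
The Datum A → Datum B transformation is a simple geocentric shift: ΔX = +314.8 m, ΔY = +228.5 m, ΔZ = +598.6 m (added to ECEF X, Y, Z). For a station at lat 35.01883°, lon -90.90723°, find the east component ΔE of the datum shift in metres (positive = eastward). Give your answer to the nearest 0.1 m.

ΔE = 311.1 m

The local east axis at (φ, λ) is (−sin λ, cos λ, 0), so ΔE = −sin(-90.90723°)·314.8 + cos(-90.90723°)·228.5 = 311.14 m.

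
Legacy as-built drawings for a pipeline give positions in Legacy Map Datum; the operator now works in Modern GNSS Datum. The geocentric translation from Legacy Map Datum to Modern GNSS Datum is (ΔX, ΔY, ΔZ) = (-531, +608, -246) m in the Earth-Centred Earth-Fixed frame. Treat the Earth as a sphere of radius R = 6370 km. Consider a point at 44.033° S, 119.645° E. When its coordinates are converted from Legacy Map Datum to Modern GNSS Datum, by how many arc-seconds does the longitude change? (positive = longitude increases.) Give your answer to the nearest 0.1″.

Δλ = 7.2″

sin φ = -0.695073, cos φ = 0.718940, sin λ = 0.869107, cos λ = -0.494625.
East component: ΔE = −sin λ·ΔX + cos λ·ΔY = −(0.869107)(-531) + (-0.494625)(608) = 160.76 m.
1° of latitude spans πR/180 = 111177 m; at latitude φ, 1° of longitude spans that × cos φ = 79929.9 m, so Δλ = 160.76 / 79929.9 × 3600 = 7.241″.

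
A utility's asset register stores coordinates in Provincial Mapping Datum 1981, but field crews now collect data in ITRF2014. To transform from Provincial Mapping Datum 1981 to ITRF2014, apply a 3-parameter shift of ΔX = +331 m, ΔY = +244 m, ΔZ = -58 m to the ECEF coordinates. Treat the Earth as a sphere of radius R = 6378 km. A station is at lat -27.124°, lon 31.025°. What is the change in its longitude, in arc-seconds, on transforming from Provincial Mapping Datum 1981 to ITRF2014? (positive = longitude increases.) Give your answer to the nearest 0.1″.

sin φ = -0.455918, cos φ = 0.890022, sin λ = 0.515412, cos λ = 0.856942.
East component: ΔE = −sin λ·ΔX + cos λ·ΔY = −(0.515412)(331) + (0.856942)(244) = 38.49 m.
1° of latitude spans πR/180 = 111317 m; at latitude φ, 1° of longitude spans that × cos φ = 99074.7 m, so Δλ = 38.49 / 99074.7 × 3600 = 1.399″.

Δλ = 1.4″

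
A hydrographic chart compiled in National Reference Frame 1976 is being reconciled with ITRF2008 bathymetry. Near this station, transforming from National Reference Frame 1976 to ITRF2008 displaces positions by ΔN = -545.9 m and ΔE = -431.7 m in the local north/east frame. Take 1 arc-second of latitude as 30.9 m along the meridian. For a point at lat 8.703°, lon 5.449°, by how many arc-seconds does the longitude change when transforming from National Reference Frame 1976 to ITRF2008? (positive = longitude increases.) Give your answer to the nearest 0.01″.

Δλ = -14.13″

At latitude 8.703°, cos φ = 0.988486.
1″ of longitude at this latitude = 30.90 × cos φ = 30.5442 m, so Δλ = -431.7 / 30.5442 = -14.134″.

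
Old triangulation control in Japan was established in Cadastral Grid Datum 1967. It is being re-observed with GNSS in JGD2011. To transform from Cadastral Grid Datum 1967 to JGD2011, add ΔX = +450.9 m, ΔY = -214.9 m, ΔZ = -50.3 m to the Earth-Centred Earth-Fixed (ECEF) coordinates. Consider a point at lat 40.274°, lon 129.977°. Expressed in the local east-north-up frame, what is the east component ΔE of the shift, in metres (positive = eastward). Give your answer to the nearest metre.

The local east axis at (φ, λ) is (−sin λ, cos λ, 0), so ΔE = −sin(129.977°)·450.9 + cos(129.977°)·(-214.9) = -207.46 m.

ΔE = -207 m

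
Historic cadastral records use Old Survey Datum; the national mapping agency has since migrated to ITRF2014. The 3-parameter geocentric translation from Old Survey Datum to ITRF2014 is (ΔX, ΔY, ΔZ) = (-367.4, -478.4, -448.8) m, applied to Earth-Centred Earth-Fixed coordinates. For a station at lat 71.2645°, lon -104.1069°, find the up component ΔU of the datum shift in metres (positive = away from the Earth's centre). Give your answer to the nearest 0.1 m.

The local up (radial) axis is (cos φ cos λ, cos φ sin λ, sin φ), giving ΔU = 28.763 + 149.028 − 425.019 = -247.23 m.

ΔU = -247.2 m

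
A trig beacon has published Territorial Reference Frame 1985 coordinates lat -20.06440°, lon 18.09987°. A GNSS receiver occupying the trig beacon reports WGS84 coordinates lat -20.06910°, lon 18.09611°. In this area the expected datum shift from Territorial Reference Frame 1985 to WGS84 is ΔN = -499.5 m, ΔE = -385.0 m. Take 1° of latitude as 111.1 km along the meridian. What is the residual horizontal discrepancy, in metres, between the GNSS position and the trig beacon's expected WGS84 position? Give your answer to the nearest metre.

Observed coordinate differences: Δφ = -0.00470°, Δλ = -0.00376°.
Converting to metres (1° lat = 111100 m, cos φ = 0.939308): observed ΔN = -522.2 m, observed ΔE = -392.4 m.
Subtracting the expected shift leaves a residual of -522.2 − (-499.5) = -22.7 m north and -392.4 − (-385.0) = -7.4 m east.
Residual distance = √((-22.7)² + (-7.4)²) = 23.8 m.

24 m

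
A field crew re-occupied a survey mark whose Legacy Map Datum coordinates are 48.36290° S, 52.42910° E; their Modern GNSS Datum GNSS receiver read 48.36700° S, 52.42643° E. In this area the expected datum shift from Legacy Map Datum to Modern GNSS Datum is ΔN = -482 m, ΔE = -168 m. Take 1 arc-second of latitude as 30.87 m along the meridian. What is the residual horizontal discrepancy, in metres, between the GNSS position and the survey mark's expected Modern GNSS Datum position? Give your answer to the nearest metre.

Observed coordinate differences: Δφ = -0.00410°, Δλ = -0.00267°.
Converting to metres (1° lat = 111132 m, cos φ = 0.664410): observed ΔN = -455.6 m, observed ΔE = -197.1 m.
Subtracting the expected shift leaves a residual of -455.6 − (-482) = 26.4 m north and -197.1 − (-168) = -29.1 m east.
Residual distance = √(26.4² + (-29.1)²) = 39.3 m.

39 m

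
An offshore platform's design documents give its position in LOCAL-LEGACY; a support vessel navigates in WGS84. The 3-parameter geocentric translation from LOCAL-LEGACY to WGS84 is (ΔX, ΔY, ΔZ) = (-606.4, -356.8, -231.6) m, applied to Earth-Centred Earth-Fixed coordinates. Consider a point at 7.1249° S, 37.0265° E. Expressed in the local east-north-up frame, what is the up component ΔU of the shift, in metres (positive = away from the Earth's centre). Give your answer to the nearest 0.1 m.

At φ = -7.1249°, λ = 37.0265°: sin φ = -0.124033, cos φ = 0.992278, sin λ = 0.602184, cos λ = 0.798357.
ΔU = cos φ cos λ·ΔX + cos φ sin λ·ΔY + sin φ·ΔZ = (0.992278)(0.798357)(-606.4) + (0.992278)(0.602184)(-356.8) + (-0.124033)(-231.6) = -664.86 m.

ΔU = -664.9 m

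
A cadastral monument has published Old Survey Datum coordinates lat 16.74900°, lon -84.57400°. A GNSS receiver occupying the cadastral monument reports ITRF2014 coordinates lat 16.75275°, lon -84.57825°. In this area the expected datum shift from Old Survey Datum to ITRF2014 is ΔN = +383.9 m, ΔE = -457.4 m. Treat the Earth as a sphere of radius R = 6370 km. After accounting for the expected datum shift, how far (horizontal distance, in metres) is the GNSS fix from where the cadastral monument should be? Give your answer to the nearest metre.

Observed coordinate differences: Δφ = +0.00375°, Δλ = -0.00425°.
Converting to metres (1° lat = 111177 m, cos φ = 0.957576): observed ΔN = 416.9 m, observed ΔE = -452.5 m.
Subtracting the expected shift leaves a residual of 416.9 − (383.9) = 33.0 m north and -452.5 − (-457.4) = 4.9 m east.
Residual distance = √(33.0² + 4.9²) = 33.4 m.

33 m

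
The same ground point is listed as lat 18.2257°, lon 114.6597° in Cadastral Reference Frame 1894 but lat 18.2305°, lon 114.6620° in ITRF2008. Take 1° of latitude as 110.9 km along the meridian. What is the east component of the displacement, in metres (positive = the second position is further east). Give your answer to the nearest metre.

Δφ = 18.2305° − 18.2257° = +0.0048°; Δλ = 114.6620° − 114.6597° = +0.0023°.
ΔN = Δφ × 110900 = 532.3 m; ΔE = Δλ × 110900 × cos(18.2257°) = +0.0023 × 110900 × 0.949832 = 242.3 m.

ΔE = 242 m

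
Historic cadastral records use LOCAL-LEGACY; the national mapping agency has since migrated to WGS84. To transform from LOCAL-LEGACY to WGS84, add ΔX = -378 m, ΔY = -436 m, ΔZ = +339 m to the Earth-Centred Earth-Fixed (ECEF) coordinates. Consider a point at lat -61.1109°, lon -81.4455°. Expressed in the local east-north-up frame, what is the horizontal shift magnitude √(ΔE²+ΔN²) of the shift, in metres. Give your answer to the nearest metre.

659 m

At φ = -61.1109°, λ = -81.4455°: sin φ = -0.875556, cos φ = 0.483116, sin λ = -0.988875, cos λ = 0.148750.
ΔE = −sin λ·ΔX + cos λ·ΔY = −(-0.988875)·(-378) + (0.148750)·(-436) = -438.65 m.
ΔN = −sin φ cos λ·ΔX − sin φ sin λ·ΔY + cos φ·ΔZ = −(-0.875556)(0.148750)(-378) − (-0.875556)(-0.988875)(-436) + (0.483116)(339) = 492.04 m.
Horizontal magnitude = √(ΔE² + ΔN²) = √((-438.65)² + 492.04²) = 659.18 m.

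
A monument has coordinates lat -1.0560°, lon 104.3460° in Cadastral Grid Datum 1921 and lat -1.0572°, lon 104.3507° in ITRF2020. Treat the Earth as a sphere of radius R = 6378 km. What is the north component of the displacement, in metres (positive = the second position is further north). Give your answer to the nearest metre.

Δφ = -1.0572° − -1.0560° = -0.0012°; Δλ = 104.3507° − 104.3460° = +0.0047°.
1° along a meridian = πR/180 = 111317 m.
ΔN = Δφ × 111317 = -133.6 m; ΔE = Δλ × 111317 × cos(-1.0560°) = +0.0047 × 111317 × 0.999830 = 523.1 m.

ΔN = -134 m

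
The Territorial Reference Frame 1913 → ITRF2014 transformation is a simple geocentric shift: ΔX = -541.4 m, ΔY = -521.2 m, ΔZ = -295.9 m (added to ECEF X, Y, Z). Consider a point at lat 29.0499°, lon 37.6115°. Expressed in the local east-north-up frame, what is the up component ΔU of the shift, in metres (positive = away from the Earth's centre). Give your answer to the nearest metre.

ΔU = -797 m

At φ = 29.0499°, λ = 37.6115°: sin φ = 0.485571, cos φ = 0.874197, sin λ = 0.610304, cos λ = 0.792167.
ΔU = cos φ cos λ·ΔX + cos φ sin λ·ΔY + sin φ·ΔZ = (0.874197)(0.792167)(-541.4) + (0.874197)(0.610304)(-521.2) + (0.485571)(-295.9) = -796.68 m.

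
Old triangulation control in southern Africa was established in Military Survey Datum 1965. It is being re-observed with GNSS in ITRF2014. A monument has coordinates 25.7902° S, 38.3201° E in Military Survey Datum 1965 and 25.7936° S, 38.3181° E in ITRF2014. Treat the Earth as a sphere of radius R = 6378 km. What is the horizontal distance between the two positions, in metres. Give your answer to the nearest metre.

428 m

Δφ = -25.7936° − -25.7902° = -0.0034°; Δλ = 38.3181° − 38.3201° = -0.0020°.
1° along a meridian = πR/180 = 111317 m.
ΔN = Δφ × 111317 = -378.5 m; ΔE = Δλ × 111317 × cos(-25.7902°) = -0.0020 × 111317 × 0.900393 = -200.5 m.
Distance = √(ΔE² + ΔN²) = √((-200.5)² + (-378.5)²) = 428.3 m.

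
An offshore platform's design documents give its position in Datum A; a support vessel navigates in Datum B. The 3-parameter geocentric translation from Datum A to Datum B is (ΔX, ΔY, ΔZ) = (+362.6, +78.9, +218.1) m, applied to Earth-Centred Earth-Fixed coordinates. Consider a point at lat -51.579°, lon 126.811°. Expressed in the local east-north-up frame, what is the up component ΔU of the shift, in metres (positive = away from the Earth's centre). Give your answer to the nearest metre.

At φ = -51.579°, λ = 126.811°: sin φ = -0.783466, cos φ = 0.621435, sin λ = 0.800616, cos λ = -0.599177.
ΔU = cos φ cos λ·ΔX + cos φ sin λ·ΔY + sin φ·ΔZ = (0.621435)(-0.599177)(362.6) + (0.621435)(0.800616)(78.9) + (-0.783466)(218.1) = -266.63 m.

ΔU = -267 m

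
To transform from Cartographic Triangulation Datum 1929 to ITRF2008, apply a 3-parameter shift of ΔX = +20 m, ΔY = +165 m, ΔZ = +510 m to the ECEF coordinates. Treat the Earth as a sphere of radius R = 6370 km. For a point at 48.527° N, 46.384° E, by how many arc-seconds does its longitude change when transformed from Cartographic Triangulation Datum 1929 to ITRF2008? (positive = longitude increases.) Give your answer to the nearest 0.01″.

Δλ = 4.86″

sin φ = 0.749268, cos φ = 0.662267, sin λ = 0.723979, cos λ = 0.689822.
East component: ΔE = −sin λ·ΔX + cos λ·ΔY = −(0.723979)(20) + (0.689822)(165) = 99.34 m.
1° of latitude spans πR/180 = 111177 m; at latitude φ, 1° of longitude spans that × cos φ = 73629.2 m, so Δλ = 99.34 / 73629.2 × 3600 = 4.857″.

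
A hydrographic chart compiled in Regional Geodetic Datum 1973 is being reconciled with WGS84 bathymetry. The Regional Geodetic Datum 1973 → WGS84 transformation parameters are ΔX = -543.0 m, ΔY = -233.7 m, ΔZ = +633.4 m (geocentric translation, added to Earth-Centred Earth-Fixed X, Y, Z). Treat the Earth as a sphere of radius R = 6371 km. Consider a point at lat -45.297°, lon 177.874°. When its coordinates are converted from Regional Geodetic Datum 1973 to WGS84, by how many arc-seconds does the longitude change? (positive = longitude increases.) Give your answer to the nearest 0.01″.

Δλ = 11.68″

sin φ = -0.710763, cos φ = 0.703432, sin λ = 0.037097, cos λ = -0.999312.
East component: ΔE = −sin λ·ΔX + cos λ·ΔY = −(0.037097)(-543.0) + (-0.999312)(-233.7) = 253.68 m.
1° of latitude spans πR/180 = 111195 m; at latitude φ, 1° of longitude spans that × cos φ = 78218.1 m, so Δλ = 253.68 / 78218.1 × 3600 = 11.676″.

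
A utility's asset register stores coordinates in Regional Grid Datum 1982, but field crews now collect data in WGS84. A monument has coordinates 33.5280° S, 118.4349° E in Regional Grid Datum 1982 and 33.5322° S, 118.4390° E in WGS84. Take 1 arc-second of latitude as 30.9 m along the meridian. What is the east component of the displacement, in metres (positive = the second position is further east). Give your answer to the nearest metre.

Δφ = -33.5322° − -33.5280° = -0.0042°; Δλ = 118.4390° − 118.4349° = +0.0041°.
1° of latitude = 3600 × 30.90 = 111240 m.
ΔN = Δφ × 111240 = -467.2 m; ΔE = Δλ × 111240 × cos(-33.5280°) = +0.0041 × 111240 × 0.833616 = 380.2 m.

ΔE = 380 m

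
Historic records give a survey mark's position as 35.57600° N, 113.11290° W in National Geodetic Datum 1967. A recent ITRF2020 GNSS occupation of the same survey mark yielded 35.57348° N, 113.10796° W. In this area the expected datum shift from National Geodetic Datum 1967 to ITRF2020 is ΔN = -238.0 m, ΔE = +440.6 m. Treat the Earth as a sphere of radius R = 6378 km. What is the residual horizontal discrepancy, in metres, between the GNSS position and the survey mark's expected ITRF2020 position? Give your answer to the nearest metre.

43 m

Observed coordinate differences: Δφ = -0.00252°, Δλ = +0.00494°.
Converting to metres (1° lat = 111317 m, cos φ = 0.813345): observed ΔN = -280.5 m, observed ΔE = 447.3 m.
Subtracting the expected shift leaves a residual of -280.5 − (-238.0) = -42.5 m north and 447.3 − (440.6) = 6.7 m east.
Residual distance = √((-42.5)² + 6.7²) = 43.0 m.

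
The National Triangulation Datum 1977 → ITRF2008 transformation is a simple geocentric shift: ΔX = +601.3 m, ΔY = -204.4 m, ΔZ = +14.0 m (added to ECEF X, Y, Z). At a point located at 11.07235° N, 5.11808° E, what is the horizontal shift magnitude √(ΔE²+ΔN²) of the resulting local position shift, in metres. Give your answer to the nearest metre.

275 m

The local east axis at (φ, λ) is (−sin λ, cos λ, 0), so ΔE = −sin(5.11808°)·601.3 + cos(5.11808°)·(-204.4) = -257.23 m.
The local north axis is (−sin φ cos λ, −sin φ sin λ, cos φ), giving ΔN = -115.018 + 3.502 + 13.739 = -97.78 m.
Horizontal magnitude = √(ΔE² + ΔN²) = √((-257.23)² + (-97.78)²) = 275.18 m.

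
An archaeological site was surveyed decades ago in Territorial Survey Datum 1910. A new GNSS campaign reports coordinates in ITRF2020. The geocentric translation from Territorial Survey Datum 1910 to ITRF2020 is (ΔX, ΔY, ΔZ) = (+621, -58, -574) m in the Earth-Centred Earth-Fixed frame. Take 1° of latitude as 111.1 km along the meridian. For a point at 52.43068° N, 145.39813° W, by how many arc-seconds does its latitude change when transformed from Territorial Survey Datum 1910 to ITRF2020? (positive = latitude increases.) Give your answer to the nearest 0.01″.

sin φ = 0.792616, cos φ = 0.609721, sin λ = -0.567871, cos λ = -0.823118.
North component: ΔN = −sin φ cos λ·ΔX − sin φ sin λ·ΔY + cos φ·ΔZ = −(0.792616)(-0.823118)(621) − (0.792616)(-0.567871)(-58) + (0.609721)(-574) = 29.06 m.
1° of latitude spans 111100 m, so Δφ = 29.06 / 111100 × 3600 = 0.942″.

Δφ = 0.94″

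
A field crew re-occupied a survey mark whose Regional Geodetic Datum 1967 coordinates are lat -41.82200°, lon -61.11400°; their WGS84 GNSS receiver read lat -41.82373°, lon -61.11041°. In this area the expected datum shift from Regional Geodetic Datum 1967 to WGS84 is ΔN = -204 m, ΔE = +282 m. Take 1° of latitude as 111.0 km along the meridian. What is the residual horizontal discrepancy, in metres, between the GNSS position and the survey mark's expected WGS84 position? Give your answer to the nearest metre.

Observed coordinate differences: Δφ = -0.00173°, Δλ = +0.00359°.
Converting to metres (1° lat = 111000 m, cos φ = 0.745220): observed ΔN = -192.0 m, observed ΔE = 297.0 m.
Subtracting the expected shift leaves a residual of -192.0 − (-204) = 12.0 m north and 297.0 − (282) = 15.0 m east.
Residual distance = √(12.0² + 15.0²) = 19.2 m.

19 m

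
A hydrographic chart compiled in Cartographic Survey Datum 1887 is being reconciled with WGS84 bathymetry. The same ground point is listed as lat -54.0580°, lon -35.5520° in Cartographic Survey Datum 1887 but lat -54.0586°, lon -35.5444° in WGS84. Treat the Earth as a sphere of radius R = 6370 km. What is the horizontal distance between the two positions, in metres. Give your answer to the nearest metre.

500 m

Δφ = -54.0586° − -54.0580° = -0.0006°; Δλ = -35.5444° − -35.5520° = +0.0076°.
1° along a meridian = πR/180 = 111177 m.
ΔN = Δφ × 111177 = -66.7 m; ΔE = Δλ × 111177 × cos(-54.0580°) = +0.0076 × 111177 × 0.586966 = 496.0 m.
Distance = √(ΔE² + ΔN²) = √(496.0² + (-66.7)²) = 500.4 m.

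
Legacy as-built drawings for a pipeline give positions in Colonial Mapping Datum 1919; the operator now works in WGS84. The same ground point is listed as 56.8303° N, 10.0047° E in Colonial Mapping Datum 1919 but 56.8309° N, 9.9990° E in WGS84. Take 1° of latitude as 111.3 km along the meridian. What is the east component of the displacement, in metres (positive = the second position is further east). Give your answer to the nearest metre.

Δφ = 56.8309° − 56.8303° = +0.0006°; Δλ = 9.9990° − 10.0047° = -0.0057°.
ΔN = Δφ × 111300 = 66.8 m; ΔE = Δλ × 111300 × cos(56.8303°) = -0.0057 × 111300 × 0.547121 = -347.1 m.

ΔE = -347 m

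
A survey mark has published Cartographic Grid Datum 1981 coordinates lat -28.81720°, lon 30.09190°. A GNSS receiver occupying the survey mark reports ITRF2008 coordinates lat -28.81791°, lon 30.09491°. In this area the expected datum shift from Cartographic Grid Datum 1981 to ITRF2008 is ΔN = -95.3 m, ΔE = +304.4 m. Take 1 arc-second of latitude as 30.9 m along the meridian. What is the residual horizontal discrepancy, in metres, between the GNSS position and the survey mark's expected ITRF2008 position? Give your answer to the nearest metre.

20 m

Observed coordinate differences: Δφ = -0.00071°, Δλ = +0.00301°.
Converting to metres (1° lat = 111240 m, cos φ = 0.876162): observed ΔN = -79.0 m, observed ΔE = 293.4 m.
Subtracting the expected shift leaves a residual of -79.0 − (-95.3) = 16.3 m north and 293.4 − (304.4) = -11.0 m east.
Residual distance = √(16.3² + (-11.0)²) = 19.7 m.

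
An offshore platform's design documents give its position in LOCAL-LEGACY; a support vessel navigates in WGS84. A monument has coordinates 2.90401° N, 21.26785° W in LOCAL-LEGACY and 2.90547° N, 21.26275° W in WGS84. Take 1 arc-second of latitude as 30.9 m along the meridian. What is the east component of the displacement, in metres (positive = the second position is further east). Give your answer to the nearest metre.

Δφ = 2.90547° − 2.90401° = +0.00146°; Δλ = -21.26275° − -21.26785° = +0.00510°.
1° of latitude = 3600 × 30.90 = 111240 m.
ΔN = Δφ × 111240 = 162.4 m; ΔE = Δλ × 111240 × cos(2.90401°) = +0.00510 × 111240 × 0.998716 = 566.6 m.

ΔE = 567 m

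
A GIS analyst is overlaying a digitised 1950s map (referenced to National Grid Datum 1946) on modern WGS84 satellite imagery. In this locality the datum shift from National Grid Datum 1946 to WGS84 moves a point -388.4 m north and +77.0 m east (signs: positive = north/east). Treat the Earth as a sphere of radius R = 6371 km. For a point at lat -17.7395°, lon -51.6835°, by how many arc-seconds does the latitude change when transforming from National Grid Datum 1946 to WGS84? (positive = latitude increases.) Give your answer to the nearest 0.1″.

Δφ = -12.6″

On a sphere of radius R, 1 rad of latitude = R, so Δφ = ΔN / R = -388.4 / 6371000 = -6.0964e-05 rad = -12.575″.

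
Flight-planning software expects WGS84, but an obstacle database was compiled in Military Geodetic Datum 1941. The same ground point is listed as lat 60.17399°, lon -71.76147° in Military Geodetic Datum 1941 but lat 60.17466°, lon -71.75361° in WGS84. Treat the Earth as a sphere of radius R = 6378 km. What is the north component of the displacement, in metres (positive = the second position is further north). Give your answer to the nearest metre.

Δφ = 60.17466° − 60.17399° = +0.00067°; Δλ = -71.75361° − -71.76147° = +0.00786°.
1° along a meridian = πR/180 = 111317 m.
ΔN = Δφ × 111317 = 74.6 m; ΔE = Δλ × 111317 × cos(60.17399°) = +0.00786 × 111317 × 0.497368 = 435.2 m.

ΔN = 75 m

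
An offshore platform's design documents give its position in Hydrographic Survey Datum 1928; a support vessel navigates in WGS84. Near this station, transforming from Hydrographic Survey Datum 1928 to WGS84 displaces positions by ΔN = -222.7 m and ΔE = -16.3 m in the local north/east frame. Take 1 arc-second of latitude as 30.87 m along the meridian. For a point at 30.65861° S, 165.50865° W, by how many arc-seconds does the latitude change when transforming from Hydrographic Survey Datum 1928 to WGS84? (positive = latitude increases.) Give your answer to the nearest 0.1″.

Δφ = -7.2″

1″ of latitude = 30.87 m, so Δφ = -222.7 / 30.87 = -7.214″.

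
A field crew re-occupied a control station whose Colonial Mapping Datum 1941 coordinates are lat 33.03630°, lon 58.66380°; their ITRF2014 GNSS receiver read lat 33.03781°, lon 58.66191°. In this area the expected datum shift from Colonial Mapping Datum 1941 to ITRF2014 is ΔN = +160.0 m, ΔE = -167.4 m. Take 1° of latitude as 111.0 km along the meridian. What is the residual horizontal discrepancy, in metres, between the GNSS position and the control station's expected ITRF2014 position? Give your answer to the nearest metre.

Observed coordinate differences: Δφ = +0.00151°, Δλ = -0.00189°.
Converting to metres (1° lat = 111000 m, cos φ = 0.838325): observed ΔN = 167.6 m, observed ΔE = -175.9 m.
Subtracting the expected shift leaves a residual of 167.6 − (160.0) = 7.6 m north and -175.9 − (-167.4) = -8.5 m east.
Residual distance = √(7.6² + (-8.5)²) = 11.4 m.

11 m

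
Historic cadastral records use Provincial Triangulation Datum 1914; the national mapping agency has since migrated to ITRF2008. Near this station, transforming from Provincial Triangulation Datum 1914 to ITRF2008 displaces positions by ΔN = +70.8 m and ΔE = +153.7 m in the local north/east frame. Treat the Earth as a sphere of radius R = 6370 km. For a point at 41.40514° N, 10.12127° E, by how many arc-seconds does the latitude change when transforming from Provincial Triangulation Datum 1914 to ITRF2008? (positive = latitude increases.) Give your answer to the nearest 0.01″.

Δφ = 2.29″

On a sphere of radius R, 1 rad of latitude = R, so Δφ = ΔN / R = 70.8 / 6370000 = 1.1115e-05 rad = 2.293″.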